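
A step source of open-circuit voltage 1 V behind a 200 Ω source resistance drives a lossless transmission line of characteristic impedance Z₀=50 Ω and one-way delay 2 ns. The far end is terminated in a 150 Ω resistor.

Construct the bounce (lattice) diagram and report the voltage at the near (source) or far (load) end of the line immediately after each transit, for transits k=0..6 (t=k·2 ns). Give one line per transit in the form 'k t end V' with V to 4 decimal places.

Γ_L=0.500000, Γ_S=0.600000; launch V₁=1·50/250=0.200000
k=0 src: V=0.2000
k=1 load: inc=0.200000, refl=0.200000·0.500000=0.1000; V=0.000000+0.200000+0.100000=0.3000
k=2 src: inc=0.100000, refl=0.100000·0.600000=0.0600; V=0.200000+0.100000+0.060000=0.3600
k=3 load: inc=0.060000, refl=0.060000·0.500000=0.0300; V=0.300000+0.060000+0.030000=0.3900
k=4 src: inc=0.030000, refl=0.030000·0.600000=0.0180; V=0.360000+0.030000+0.018000=0.4080
k=5 load: inc=0.018000, refl=0.018000·0.500000=0.0090; V=0.390000+0.018000+0.009000=0.4170
k=6 src: inc=0.009000, refl=0.009000·0.600000=0.0054; V=0.408000+0.009000+0.005400=0.4224

0 0 source 0.2000
1 2 load 0.3000
2 4 source 0.3600
3 6 load 0.3900
4 8 source 0.4080
5 10 load 0.4170
6 12 source 0.4224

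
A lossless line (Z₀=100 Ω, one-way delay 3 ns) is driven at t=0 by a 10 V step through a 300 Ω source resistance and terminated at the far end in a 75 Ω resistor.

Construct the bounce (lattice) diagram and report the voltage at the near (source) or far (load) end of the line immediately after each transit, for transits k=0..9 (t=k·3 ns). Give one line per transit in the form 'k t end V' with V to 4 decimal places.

Γ_L=-0.142857, Γ_S=0.500000; launch V₁=10·100/400=2.500000
k=0 src: V=2.5000
k=1 load: inc=2.500000, refl=2.500000·-0.142857=-0.3571; V=0.000000+2.500000+-0.357143=2.1429
k=2 src: inc=-0.357143, refl=-0.357143·0.500000=-0.1786; V=2.500000+-0.357143+-0.178571=1.9643
k=3 load: inc=-0.178571, refl=-0.178571·-0.142857=0.0255; V=2.142857+-0.178571+0.025510=1.9898
k=4 src: inc=0.025510, refl=0.025510·0.500000=0.0128; V=1.964286+0.025510+0.012755=2.0026
k=5 load: inc=0.012755, refl=0.012755·-0.142857=-0.0018; V=1.989796+0.012755+-0.001822=2.0007
k=6 src: inc=-0.001822, refl=-0.001822·0.500000=-0.0009; V=2.002551+-0.001822+-0.000911=1.9998
k=7 load: inc=-0.000911, refl=-0.000911·-0.142857=0.0001; V=2.000729+-0.000911+0.000130=1.9999
k=8 src: inc=0.000130, refl=0.000130·0.500000=0.0001; V=1.999818+0.000130+0.000065=2.0000
k=9 load: inc=0.000065, refl=0.000065·-0.142857=-0.0000; V=1.999948+0.000065+-0.000009=2.0000

0 0 source 2.5000
1 3 load 2.1429
2 6 source 1.9643
3 9 load 1.9898
4 12 source 2.0026
5 15 load 2.0007
6 18 source 1.9998
7 21 load 1.9999
8 24 source 2.0000
9 27 load 2.0000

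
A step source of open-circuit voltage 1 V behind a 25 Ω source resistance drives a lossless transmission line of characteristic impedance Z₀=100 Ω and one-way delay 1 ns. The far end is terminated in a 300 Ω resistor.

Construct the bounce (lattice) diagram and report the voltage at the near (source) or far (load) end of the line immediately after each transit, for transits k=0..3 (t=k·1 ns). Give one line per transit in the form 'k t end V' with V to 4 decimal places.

0 0 source 0.8000
1 1 load 1.2000
2 2 source 0.9600
3 3 load 0.8400

Γ_L=0.500000, Γ_S=-0.600000; launch V₁=1·100/125=0.800000
k=0 src: V=0.8000
k=1 load: inc=0.800000, refl=0.800000·0.500000=0.4000; V=0.000000+0.800000+0.400000=1.2000
k=2 src: inc=0.400000, refl=0.400000·-0.600000=-0.2400; V=0.800000+0.400000+-0.240000=0.9600
k=3 load: inc=-0.240000, refl=-0.240000·0.500000=-0.1200; V=1.200000+-0.240000+-0.120000=0.8400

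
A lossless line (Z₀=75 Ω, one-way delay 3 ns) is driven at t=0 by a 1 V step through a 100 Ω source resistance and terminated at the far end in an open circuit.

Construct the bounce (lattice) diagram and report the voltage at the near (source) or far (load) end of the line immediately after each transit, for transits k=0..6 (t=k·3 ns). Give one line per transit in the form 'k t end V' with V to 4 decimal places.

0 0 source 0.4286
1 3 load 0.8571
2 6 source 0.9184
3 9 load 0.9796
4 12 source 0.9883
5 15 load 0.9971
6 18 source 0.9983

Γ_L=1.000000, Γ_S=0.142857; launch V₁=1·75/175=0.428571
k=0 src: V=0.4286
k=1 load: inc=0.428571, refl=0.428571·1.000000=0.4286; V=0.000000+0.428571+0.428571=0.8571
k=2 src: inc=0.428571, refl=0.428571·0.142857=0.0612; V=0.428571+0.428571+0.061224=0.9184
k=3 load: inc=0.061224, refl=0.061224·1.000000=0.0612; V=0.857143+0.061224+0.061224=0.9796
k=4 src: inc=0.061224, refl=0.061224·0.142857=0.0087; V=0.918367+0.061224+0.008746=0.9883
k=5 load: inc=0.008746, refl=0.008746·1.000000=0.0087; V=0.979592+0.008746+0.008746=0.9971
k=6 src: inc=0.008746, refl=0.008746·0.142857=0.0012; V=0.988338+0.008746+0.001249=0.9983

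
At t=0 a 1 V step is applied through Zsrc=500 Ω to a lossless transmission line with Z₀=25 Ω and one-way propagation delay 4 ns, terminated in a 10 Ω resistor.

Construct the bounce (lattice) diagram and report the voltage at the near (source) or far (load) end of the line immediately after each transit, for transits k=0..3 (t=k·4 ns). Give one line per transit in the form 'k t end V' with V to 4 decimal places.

0 0 source 0.0476
1 4 load 0.0272
2 8 source 0.0087
3 12 load 0.0167

Γ_L=-0.428571, Γ_S=0.904762; launch V₁=1·25/525=0.047619
k=0 src: V=0.0476
k=1 load: inc=0.047619, refl=0.047619·-0.428571=-0.0204; V=0.000000+0.047619+-0.020408=0.0272
k=2 src: inc=-0.020408, refl=-0.020408·0.904762=-0.0185; V=0.047619+-0.020408+-0.018465=0.0087
k=3 load: inc=-0.018465, refl=-0.018465·-0.428571=0.0079; V=0.027211+-0.018465+0.007913=0.0167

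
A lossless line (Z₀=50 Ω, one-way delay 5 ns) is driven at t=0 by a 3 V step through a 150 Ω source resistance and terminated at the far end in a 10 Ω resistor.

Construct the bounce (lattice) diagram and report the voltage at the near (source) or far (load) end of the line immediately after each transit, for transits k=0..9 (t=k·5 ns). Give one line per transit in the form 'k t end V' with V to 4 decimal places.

0 0 source 0.7500
1 5 load 0.2500
2 10 source 0.0000
3 15 load 0.1667
4 20 source 0.2500
5 25 load 0.1944
6 30 source 0.1667
7 35 load 0.1852
8 40 source 0.1944
9 45 load 0.1883

Γ_L=-0.666667, Γ_S=0.500000; launch V₁=3·50/200=0.750000
k=0 src: V=0.7500
k=1 load: inc=0.750000, refl=0.750000·-0.666667=-0.5000; V=0.000000+0.750000+-0.500000=0.2500
k=2 src: inc=-0.500000, refl=-0.500000·0.500000=-0.2500; V=0.750000+-0.500000+-0.250000=0.0000
k=3 load: inc=-0.250000, refl=-0.250000·-0.666667=0.1667; V=0.250000+-0.250000+0.166667=0.1667
k=4 src: inc=0.166667, refl=0.166667·0.500000=0.0833; V=0.000000+0.166667+0.083333=0.2500
k=5 load: inc=0.083333, refl=0.083333·-0.666667=-0.0556; V=0.166667+0.083333+-0.055556=0.1944
k=6 src: inc=-0.055556, refl=-0.055556·0.500000=-0.0278; V=0.250000+-0.055556+-0.027778=0.1667
k=7 load: inc=-0.027778, refl=-0.027778·-0.666667=0.0185; V=0.194444+-0.027778+0.018519=0.1852
k=8 src: inc=0.018519, refl=0.018519·0.500000=0.0093; V=0.166667+0.018519+0.009259=0.1944
k=9 load: inc=0.009259, refl=0.009259·-0.666667=-0.0062; V=0.185185+0.009259+-0.006173=0.1883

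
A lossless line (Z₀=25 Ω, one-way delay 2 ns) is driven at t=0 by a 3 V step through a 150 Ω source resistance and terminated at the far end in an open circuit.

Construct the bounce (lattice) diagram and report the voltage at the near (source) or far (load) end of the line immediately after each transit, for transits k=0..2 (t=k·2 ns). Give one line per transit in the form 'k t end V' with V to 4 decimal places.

Γ_L=1.000000, Γ_S=0.714286; launch V₁=3·25/175=0.428571
k=0 src: V=0.4286
k=1 load: inc=0.428571, refl=0.428571·1.000000=0.4286; V=0.000000+0.428571+0.428571=0.8571
k=2 src: inc=0.428571, refl=0.428571·0.714286=0.3061; V=0.428571+0.428571+0.306122=1.1633

0 0 source 0.4286
1 2 load 0.8571
2 4 source 1.1633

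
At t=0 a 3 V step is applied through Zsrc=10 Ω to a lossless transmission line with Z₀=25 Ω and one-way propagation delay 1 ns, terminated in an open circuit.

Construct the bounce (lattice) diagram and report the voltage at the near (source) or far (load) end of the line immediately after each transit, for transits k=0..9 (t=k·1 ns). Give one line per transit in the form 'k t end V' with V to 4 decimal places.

0 0 source 2.1429
1 1 load 4.2857
2 2 source 3.3673
3 3 load 2.4490
4 4 source 2.8426
5 5 load 3.2362
6 6 source 3.0675
7 7 load 2.8988
8 8 source 2.9711
9 9 load 3.0434

Γ_L=1.000000, Γ_S=-0.428571; launch V₁=3·25/35=2.142857
k=0 src: V=2.1429
k=1 load: inc=2.142857, refl=2.142857·1.000000=2.1429; V=0.000000+2.142857+2.142857=4.2857
k=2 src: inc=2.142857, refl=2.142857·-0.428571=-0.9184; V=2.142857+2.142857+-0.918367=3.3673
k=3 load: inc=-0.918367, refl=-0.918367·1.000000=-0.9184; V=4.285714+-0.918367+-0.918367=2.4490
k=4 src: inc=-0.918367, refl=-0.918367·-0.428571=0.3936; V=3.367347+-0.918367+0.393586=2.8426
k=5 load: inc=0.393586, refl=0.393586·1.000000=0.3936; V=2.448980+0.393586+0.393586=3.2362
k=6 src: inc=0.393586, refl=0.393586·-0.428571=-0.1687; V=2.842566+0.393586+-0.168680=3.0675
k=7 load: inc=-0.168680, refl=-0.168680·1.000000=-0.1687; V=3.236152+-0.168680+-0.168680=2.8988
k=8 src: inc=-0.168680, refl=-0.168680·-0.428571=0.0723; V=3.067472+-0.168680+0.072291=2.9711
k=9 load: inc=0.072291, refl=0.072291·1.000000=0.0723; V=2.898792+0.072291+0.072291=3.0434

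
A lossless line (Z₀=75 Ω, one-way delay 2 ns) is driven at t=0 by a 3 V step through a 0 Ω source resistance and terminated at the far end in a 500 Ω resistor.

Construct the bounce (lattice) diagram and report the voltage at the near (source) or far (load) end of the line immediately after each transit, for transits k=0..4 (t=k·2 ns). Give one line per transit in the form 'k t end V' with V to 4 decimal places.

0 0 source 3.0000
1 2 load 5.2174
2 4 source 3.0000
3 6 load 1.3611
4 8 source 3.0000

Γ_L=0.739130, Γ_S=-1.000000; launch V₁=3·75/75=3.000000
k=0 src: V=3.0000
k=1 load: inc=3.000000, refl=3.000000·0.739130=2.2174; V=0.000000+3.000000+2.217391=5.2174
k=2 src: inc=2.217391, refl=2.217391·-1.000000=-2.2174; V=3.000000+2.217391+-2.217391=3.0000
k=3 load: inc=-2.217391, refl=-2.217391·0.739130=-1.6389; V=5.217391+-2.217391+-1.638941=1.3611
k=4 src: inc=-1.638941, refl=-1.638941·-1.000000=1.6389; V=3.000000+-1.638941+1.638941=3.0000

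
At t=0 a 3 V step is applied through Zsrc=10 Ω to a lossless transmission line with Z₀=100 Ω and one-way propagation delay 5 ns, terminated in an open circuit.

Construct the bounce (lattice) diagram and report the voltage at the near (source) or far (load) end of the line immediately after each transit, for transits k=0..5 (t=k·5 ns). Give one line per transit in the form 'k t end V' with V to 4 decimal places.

Γ_L=1.000000, Γ_S=-0.818182; launch V₁=3·100/110=2.727273
k=0 src: V=2.7273
k=1 load: inc=2.727273, refl=2.727273·1.000000=2.7273; V=0.000000+2.727273+2.727273=5.4545
k=2 src: inc=2.727273, refl=2.727273·-0.818182=-2.2314; V=2.727273+2.727273+-2.231405=3.2231
k=3 load: inc=-2.231405, refl=-2.231405·1.000000=-2.2314; V=5.454545+-2.231405+-2.231405=0.9917
k=4 src: inc=-2.231405, refl=-2.231405·-0.818182=1.8257; V=3.223140+-2.231405+1.825695=2.8174
k=5 load: inc=1.825695, refl=1.825695·1.000000=1.8257; V=0.991736+1.825695+1.825695=4.6431

0 0 source 2.7273
1 5 load 5.4545
2 10 source 3.2231
3 15 load 0.9917
4 20 source 2.8174
5 25 load 4.6431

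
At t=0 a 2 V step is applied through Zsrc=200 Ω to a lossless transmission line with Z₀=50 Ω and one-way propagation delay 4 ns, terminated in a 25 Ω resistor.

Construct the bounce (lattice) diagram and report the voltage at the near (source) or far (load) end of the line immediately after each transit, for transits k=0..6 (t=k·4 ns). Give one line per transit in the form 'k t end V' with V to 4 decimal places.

Γ_L=-0.333333, Γ_S=0.600000; launch V₁=2·50/250=0.400000
k=0 src: V=0.4000
k=1 load: inc=0.400000, refl=0.400000·-0.333333=-0.1333; V=0.000000+0.400000+-0.133333=0.2667
k=2 src: inc=-0.133333, refl=-0.133333·0.600000=-0.0800; V=0.400000+-0.133333+-0.080000=0.1867
k=3 load: inc=-0.080000, refl=-0.080000·-0.333333=0.0267; V=0.266667+-0.080000+0.026667=0.2133
k=4 src: inc=0.026667, refl=0.026667·0.600000=0.0160; V=0.186667+0.026667+0.016000=0.2293
k=5 load: inc=0.016000, refl=0.016000·-0.333333=-0.0053; V=0.213333+0.016000+-0.005333=0.2240
k=6 src: inc=-0.005333, refl=-0.005333·0.600000=-0.0032; V=0.229333+-0.005333+-0.003200=0.2208

0 0 source 0.4000
1 4 load 0.2667
2 8 source 0.1867
3 12 load 0.2133
4 16 source 0.2293
5 20 load 0.2240
6 24 source 0.2208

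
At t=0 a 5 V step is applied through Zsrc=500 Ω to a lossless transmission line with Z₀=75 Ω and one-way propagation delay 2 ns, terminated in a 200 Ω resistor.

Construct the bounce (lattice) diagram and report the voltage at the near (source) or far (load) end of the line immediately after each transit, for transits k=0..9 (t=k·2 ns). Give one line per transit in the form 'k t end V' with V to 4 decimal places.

0 0 source 0.6522
1 2 load 0.9486
2 4 source 1.1677
3 6 load 1.2673
4 8 source 1.3409
5 10 load 1.3744
6 12 source 1.3991
7 14 load 1.4104
8 16 source 1.4187
9 18 load 1.4225

Γ_L=0.454545, Γ_S=0.739130; launch V₁=5·75/575=0.652174
k=0 src: V=0.6522
k=1 load: inc=0.652174, refl=0.652174·0.454545=0.2964; V=0.000000+0.652174+0.296443=0.9486
k=2 src: inc=0.296443, refl=0.296443·0.739130=0.2191; V=0.652174+0.296443+0.219110=1.1677
k=3 load: inc=0.219110, refl=0.219110·0.454545=0.0996; V=0.948617+0.219110+0.099595=1.2673
k=4 src: inc=0.099595, refl=0.099595·0.739130=0.0736; V=1.167726+0.099595+0.073614=1.3409
k=5 load: inc=0.073614, refl=0.073614·0.454545=0.0335; V=1.267322+0.073614+0.033461=1.3744
k=6 src: inc=0.033461, refl=0.033461·0.739130=0.0247; V=1.340936+0.033461+0.024732=1.3991
k=7 load: inc=0.024732, refl=0.024732·0.454545=0.0112; V=1.374397+0.024732+0.011242=1.4104
k=8 src: inc=0.011242, refl=0.011242·0.739130=0.0083; V=1.399129+0.011242+0.008309=1.4187
k=9 load: inc=0.008309, refl=0.008309·0.454545=0.0038; V=1.410370+0.008309+0.003777=1.4225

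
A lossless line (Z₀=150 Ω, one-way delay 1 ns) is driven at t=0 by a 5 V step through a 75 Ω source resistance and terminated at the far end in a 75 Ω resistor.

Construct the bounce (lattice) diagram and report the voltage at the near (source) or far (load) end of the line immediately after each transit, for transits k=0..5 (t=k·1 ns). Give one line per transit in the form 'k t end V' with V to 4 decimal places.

Γ_L=-0.333333, Γ_S=-0.333333; launch V₁=5·150/225=3.333333
k=0 src: V=3.3333
k=1 load: inc=3.333333, refl=3.333333·-0.333333=-1.1111; V=0.000000+3.333333+-1.111111=2.2222
k=2 src: inc=-1.111111, refl=-1.111111·-0.333333=0.3704; V=3.333333+-1.111111+0.370370=2.5926
k=3 load: inc=0.370370, refl=0.370370·-0.333333=-0.1235; V=2.222222+0.370370+-0.123457=2.4691
k=4 src: inc=-0.123457, refl=-0.123457·-0.333333=0.0412; V=2.592593+-0.123457+0.041152=2.5103
k=5 load: inc=0.041152, refl=0.041152·-0.333333=-0.0137; V=2.469136+0.041152+-0.013717=2.4966

0 0 source 3.3333
1 1 load 2.2222
2 2 source 2.5926
3 3 load 2.4691
4 4 source 2.5103
5 5 load 2.4966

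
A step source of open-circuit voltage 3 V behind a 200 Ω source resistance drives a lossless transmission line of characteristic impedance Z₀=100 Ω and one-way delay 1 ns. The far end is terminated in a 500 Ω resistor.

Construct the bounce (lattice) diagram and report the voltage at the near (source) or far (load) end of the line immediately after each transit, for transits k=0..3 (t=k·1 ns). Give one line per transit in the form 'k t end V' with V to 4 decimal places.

0 0 source 1.0000
1 1 load 1.6667
2 2 source 1.8889
3 3 load 2.0370

Γ_L=0.666667, Γ_S=0.333333; launch V₁=3·100/300=1.000000
k=0 src: V=1.0000
k=1 load: inc=1.000000, refl=1.000000·0.666667=0.6667; V=0.000000+1.000000+0.666667=1.6667
k=2 src: inc=0.666667, refl=0.666667·0.333333=0.2222; V=1.000000+0.666667+0.222222=1.8889
k=3 load: inc=0.222222, refl=0.222222·0.666667=0.1481; V=1.666667+0.222222+0.148148=2.0370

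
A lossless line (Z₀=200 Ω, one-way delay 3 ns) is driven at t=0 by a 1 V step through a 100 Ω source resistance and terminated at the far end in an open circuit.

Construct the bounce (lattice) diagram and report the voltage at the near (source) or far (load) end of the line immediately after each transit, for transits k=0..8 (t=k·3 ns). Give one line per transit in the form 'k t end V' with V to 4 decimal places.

0 0 source 0.6667
1 3 load 1.3333
2 6 source 1.1111
3 9 load 0.8889
4 12 source 0.9630
5 15 load 1.0370
6 18 source 1.0123
7 21 load 0.9877
8 24 source 0.9959

Γ_L=1.000000, Γ_S=-0.333333; launch V₁=1·200/300=0.666667
k=0 src: V=0.6667
k=1 load: inc=0.666667, refl=0.666667·1.000000=0.6667; V=0.000000+0.666667+0.666667=1.3333
k=2 src: inc=0.666667, refl=0.666667·-0.333333=-0.2222; V=0.666667+0.666667+-0.222222=1.1111
k=3 load: inc=-0.222222, refl=-0.222222·1.000000=-0.2222; V=1.333333+-0.222222+-0.222222=0.8889
k=4 src: inc=-0.222222, refl=-0.222222·-0.333333=0.0741; V=1.111111+-0.222222+0.074074=0.9630
k=5 load: inc=0.074074, refl=0.074074·1.000000=0.0741; V=0.888889+0.074074+0.074074=1.0370
k=6 src: inc=0.074074, refl=0.074074·-0.333333=-0.0247; V=0.962963+0.074074+-0.024691=1.0123
k=7 load: inc=-0.024691, refl=-0.024691·1.000000=-0.0247; V=1.037037+-0.024691+-0.024691=0.9877
k=8 src: inc=-0.024691, refl=-0.024691·-0.333333=0.0082; V=1.012346+-0.024691+0.008230=0.9959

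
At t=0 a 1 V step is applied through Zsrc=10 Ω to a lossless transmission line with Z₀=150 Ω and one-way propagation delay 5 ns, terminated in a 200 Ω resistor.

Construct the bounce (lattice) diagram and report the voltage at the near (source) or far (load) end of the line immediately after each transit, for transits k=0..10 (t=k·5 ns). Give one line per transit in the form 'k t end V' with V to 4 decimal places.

0 0 source 0.9375
1 5 load 1.0714
2 10 source 0.9542
3 15 load 0.9375
4 20 source 0.9521
5 25 load 0.9542
6 30 source 0.9524
7 35 load 0.9521
8 40 source 0.9524
9 45 load 0.9524
10 50 source 0.9524

Γ_L=0.142857, Γ_S=-0.875000; launch V₁=1·150/160=0.937500
k=0 src: V=0.9375
k=1 load: inc=0.937500, refl=0.937500·0.142857=0.1339; V=0.000000+0.937500+0.133929=1.0714
k=2 src: inc=0.133929, refl=0.133929·-0.875000=-0.1172; V=0.937500+0.133929+-0.117188=0.9542
k=3 load: inc=-0.117188, refl=-0.117188·0.142857=-0.0167; V=1.071429+-0.117188+-0.016741=0.9375
k=4 src: inc=-0.016741, refl=-0.016741·-0.875000=0.0146; V=0.954241+-0.016741+0.014648=0.9521
k=5 load: inc=0.014648, refl=0.014648·0.142857=0.0021; V=0.937500+0.014648+0.002093=0.9542
k=6 src: inc=0.002093, refl=0.002093·-0.875000=-0.0018; V=0.952148+0.002093+-0.001831=0.9524
k=7 load: inc=-0.001831, refl=-0.001831·0.142857=-0.0003; V=0.954241+-0.001831+-0.000262=0.9521
k=8 src: inc=-0.000262, refl=-0.000262·-0.875000=0.0002; V=0.952410+-0.000262+0.000229=0.9524
k=9 load: inc=0.000229, refl=0.000229·0.142857=0.0000; V=0.952148+0.000229+0.000033=0.9524
k=10 src: inc=0.000033, refl=0.000033·-0.875000=-0.0000; V=0.952377+0.000033+-0.000029=0.9524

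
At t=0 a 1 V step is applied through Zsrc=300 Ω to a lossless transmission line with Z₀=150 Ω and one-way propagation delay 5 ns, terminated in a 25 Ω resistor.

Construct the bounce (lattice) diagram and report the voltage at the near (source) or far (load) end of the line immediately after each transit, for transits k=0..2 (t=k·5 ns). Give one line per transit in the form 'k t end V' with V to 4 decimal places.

0 0 source 0.3333
1 5 load 0.0952
2 10 source 0.0159

Γ_L=-0.714286, Γ_S=0.333333; launch V₁=1·150/450=0.333333
k=0 src: V=0.3333
k=1 load: inc=0.333333, refl=0.333333·-0.714286=-0.2381; V=0.000000+0.333333+-0.238095=0.0952
k=2 src: inc=-0.238095, refl=-0.238095·0.333333=-0.0794; V=0.333333+-0.238095+-0.079365=0.0159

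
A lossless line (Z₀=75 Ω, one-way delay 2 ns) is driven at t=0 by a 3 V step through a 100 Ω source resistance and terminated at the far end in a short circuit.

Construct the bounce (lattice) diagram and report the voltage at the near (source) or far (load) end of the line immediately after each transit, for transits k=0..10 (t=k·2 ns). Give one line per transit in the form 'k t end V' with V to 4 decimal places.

Γ_L=-1.000000, Γ_S=0.142857; launch V₁=3·75/175=1.285714
k=0 src: V=1.2857
k=1 load: inc=1.285714, refl=1.285714·-1.000000=-1.2857; V=0.000000+1.285714+-1.285714=0.0000
k=2 src: inc=-1.285714, refl=-1.285714·0.142857=-0.1837; V=1.285714+-1.285714+-0.183673=-0.1837
k=3 load: inc=-0.183673, refl=-0.183673·-1.000000=0.1837; V=0.000000+-0.183673+0.183673=0.0000
k=4 src: inc=0.183673, refl=0.183673·0.142857=0.0262; V=-0.183673+0.183673+0.026239=0.0262
k=5 load: inc=0.026239, refl=0.026239·-1.000000=-0.0262; V=0.000000+0.026239+-0.026239=0.0000
k=6 src: inc=-0.026239, refl=-0.026239·0.142857=-0.0037; V=0.026239+-0.026239+-0.003748=-0.0037
k=7 load: inc=-0.003748, refl=-0.003748·-1.000000=0.0037; V=0.000000+-0.003748+0.003748=0.0000
k=8 src: inc=0.003748, refl=0.003748·0.142857=0.0005; V=-0.003748+0.003748+0.000535=0.0005
k=9 load: inc=0.000535, refl=0.000535·-1.000000=-0.0005; V=0.000000+0.000535+-0.000535=0.0000
k=10 src: inc=-0.000535, refl=-0.000535·0.142857=-0.0001; V=0.000535+-0.000535+-0.000076=-0.0001

0 0 source 1.2857
1 2 load 0.0000
2 4 source -0.1837
3 6 load 0.0000
4 8 source 0.0262
5 10 load 0.0000
6 12 source -0.0037
7 14 load 0.0000
8 16 source 0.0005
9 18 load 0.0000
10 20 source -0.0001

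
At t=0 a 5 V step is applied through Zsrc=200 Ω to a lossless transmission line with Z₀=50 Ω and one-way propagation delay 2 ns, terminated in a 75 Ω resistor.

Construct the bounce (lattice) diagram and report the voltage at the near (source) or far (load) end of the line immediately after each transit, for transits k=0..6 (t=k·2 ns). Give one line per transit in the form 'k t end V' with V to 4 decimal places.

0 0 source 1.0000
1 2 load 1.2000
2 4 source 1.3200
3 6 load 1.3440
4 8 source 1.3584
5 10 load 1.3613
6 12 source 1.3630

Γ_L=0.200000, Γ_S=0.600000; launch V₁=5·50/250=1.000000
k=0 src: V=1.0000
k=1 load: inc=1.000000, refl=1.000000·0.200000=0.2000; V=0.000000+1.000000+0.200000=1.2000
k=2 src: inc=0.200000, refl=0.200000·0.600000=0.1200; V=1.000000+0.200000+0.120000=1.3200
k=3 load: inc=0.120000, refl=0.120000·0.200000=0.0240; V=1.200000+0.120000+0.024000=1.3440
k=4 src: inc=0.024000, refl=0.024000·0.600000=0.0144; V=1.320000+0.024000+0.014400=1.3584
k=5 load: inc=0.014400, refl=0.014400·0.200000=0.0029; V=1.344000+0.014400+0.002880=1.3613
k=6 src: inc=0.002880, refl=0.002880·0.600000=0.0017; V=1.358400+0.002880+0.001728=1.3630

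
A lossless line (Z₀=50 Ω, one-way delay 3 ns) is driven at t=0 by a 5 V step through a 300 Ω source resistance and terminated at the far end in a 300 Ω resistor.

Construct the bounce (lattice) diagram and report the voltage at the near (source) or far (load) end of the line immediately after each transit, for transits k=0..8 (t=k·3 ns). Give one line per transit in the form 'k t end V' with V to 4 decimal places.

Γ_L=0.714286, Γ_S=0.714286; launch V₁=5·50/350=0.714286
k=0 src: V=0.7143
k=1 load: inc=0.714286, refl=0.714286·0.714286=0.5102; V=0.000000+0.714286+0.510204=1.2245
k=2 src: inc=0.510204, refl=0.510204·0.714286=0.3644; V=0.714286+0.510204+0.364431=1.5889
k=3 load: inc=0.364431, refl=0.364431·0.714286=0.2603; V=1.224490+0.364431+0.260308=1.8492
k=4 src: inc=0.260308, refl=0.260308·0.714286=0.1859; V=1.588921+0.260308+0.185934=2.0352
k=5 load: inc=0.185934, refl=0.185934·0.714286=0.1328; V=1.849229+0.185934+0.132810=2.1680
k=6 src: inc=0.132810, refl=0.132810·0.714286=0.0949; V=2.035164+0.132810+0.094865=2.2628
k=7 load: inc=0.094865, refl=0.094865·0.714286=0.0678; V=2.167974+0.094865+0.067760=2.3306
k=8 src: inc=0.067760, refl=0.067760·0.714286=0.0484; V=2.262839+0.067760+0.048400=2.3790

0 0 source 0.7143
1 3 load 1.2245
2 6 source 1.5889
3 9 load 1.8492
4 12 source 2.0352
5 15 load 2.1680
6 18 source 2.2628
7 21 load 2.3306
8 24 source 2.3790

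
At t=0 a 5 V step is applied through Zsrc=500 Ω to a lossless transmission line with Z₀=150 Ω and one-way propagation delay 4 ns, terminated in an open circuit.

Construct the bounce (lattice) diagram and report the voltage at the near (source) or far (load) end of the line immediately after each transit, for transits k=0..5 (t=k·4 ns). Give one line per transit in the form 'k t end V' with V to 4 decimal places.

0 0 source 1.1538
1 4 load 2.3077
2 8 source 2.9290
3 12 load 3.5503
4 16 source 3.8848
5 20 load 4.2194

Γ_L=1.000000, Γ_S=0.538462; launch V₁=5·150/650=1.153846
k=0 src: V=1.1538
k=1 load: inc=1.153846, refl=1.153846·1.000000=1.1538; V=0.000000+1.153846+1.153846=2.3077
k=2 src: inc=1.153846, refl=1.153846·0.538462=0.6213; V=1.153846+1.153846+0.621302=2.9290
k=3 load: inc=0.621302, refl=0.621302·1.000000=0.6213; V=2.307692+0.621302+0.621302=3.5503
k=4 src: inc=0.621302, refl=0.621302·0.538462=0.3345; V=2.928994+0.621302+0.334547=3.8848
k=5 load: inc=0.334547, refl=0.334547·1.000000=0.3345; V=3.550296+0.334547+0.334547=4.2194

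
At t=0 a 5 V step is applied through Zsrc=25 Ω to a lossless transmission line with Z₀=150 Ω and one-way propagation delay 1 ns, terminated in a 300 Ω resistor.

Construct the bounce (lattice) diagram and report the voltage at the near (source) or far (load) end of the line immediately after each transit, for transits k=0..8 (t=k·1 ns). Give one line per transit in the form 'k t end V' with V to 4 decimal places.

0 0 source 4.2857
1 1 load 5.7143
2 2 source 4.6939
3 3 load 4.3537
4 4 source 4.5967
5 5 load 4.6777
6 6 source 4.6198
7 7 load 4.6006
8 8 source 4.6143

Γ_L=0.333333, Γ_S=-0.714286; launch V₁=5·150/175=4.285714
k=0 src: V=4.2857
k=1 load: inc=4.285714, refl=4.285714·0.333333=1.4286; V=0.000000+4.285714+1.428571=5.7143
k=2 src: inc=1.428571, refl=1.428571·-0.714286=-1.0204; V=4.285714+1.428571+-1.020408=4.6939
k=3 load: inc=-1.020408, refl=-1.020408·0.333333=-0.3401; V=5.714286+-1.020408+-0.340136=4.3537
k=4 src: inc=-0.340136, refl=-0.340136·-0.714286=0.2430; V=4.693878+-0.340136+0.242954=4.5967
k=5 load: inc=0.242954, refl=0.242954·0.333333=0.0810; V=4.353741+0.242954+0.080985=4.6777
k=6 src: inc=0.080985, refl=0.080985·-0.714286=-0.0578; V=4.596696+0.080985+-0.057846=4.6198
k=7 load: inc=-0.057846, refl=-0.057846·0.333333=-0.0193; V=4.677681+-0.057846+-0.019282=4.6006
k=8 src: inc=-0.019282, refl=-0.019282·-0.714286=0.0138; V=4.619834+-0.019282+0.013773=4.6143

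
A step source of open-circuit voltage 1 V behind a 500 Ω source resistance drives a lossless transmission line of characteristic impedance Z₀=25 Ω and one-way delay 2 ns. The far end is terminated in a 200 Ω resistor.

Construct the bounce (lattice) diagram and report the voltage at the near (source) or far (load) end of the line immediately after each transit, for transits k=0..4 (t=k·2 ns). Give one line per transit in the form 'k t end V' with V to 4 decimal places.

Γ_L=0.777778, Γ_S=0.904762; launch V₁=1·25/525=0.047619
k=0 src: V=0.0476
k=1 load: inc=0.047619, refl=0.047619·0.777778=0.0370; V=0.000000+0.047619+0.037037=0.0847
k=2 src: inc=0.037037, refl=0.037037·0.904762=0.0335; V=0.047619+0.037037+0.033510=0.1182
k=3 load: inc=0.033510, refl=0.033510·0.777778=0.0261; V=0.084656+0.033510+0.026063=0.1442
k=4 src: inc=0.026063, refl=0.026063·0.904762=0.0236; V=0.118166+0.026063+0.023581=0.1678

0 0 source 0.0476
1 2 load 0.0847
2 4 source 0.1182
3 6 load 0.1442
4 8 source 0.1678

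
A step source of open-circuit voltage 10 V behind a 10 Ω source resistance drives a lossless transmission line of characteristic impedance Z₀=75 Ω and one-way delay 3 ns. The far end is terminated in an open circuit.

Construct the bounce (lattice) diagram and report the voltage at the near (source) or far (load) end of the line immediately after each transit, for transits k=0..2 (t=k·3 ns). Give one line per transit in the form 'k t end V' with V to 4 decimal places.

Γ_L=1.000000, Γ_S=-0.764706; launch V₁=10·75/85=8.823529
k=0 src: V=8.8235
k=1 load: inc=8.823529, refl=8.823529·1.000000=8.8235; V=0.000000+8.823529+8.823529=17.6471
k=2 src: inc=8.823529, refl=8.823529·-0.764706=-6.7474; V=8.823529+8.823529+-6.747405=10.8997

0 0 source 8.8235
1 3 load 17.6471
2 6 source 10.8997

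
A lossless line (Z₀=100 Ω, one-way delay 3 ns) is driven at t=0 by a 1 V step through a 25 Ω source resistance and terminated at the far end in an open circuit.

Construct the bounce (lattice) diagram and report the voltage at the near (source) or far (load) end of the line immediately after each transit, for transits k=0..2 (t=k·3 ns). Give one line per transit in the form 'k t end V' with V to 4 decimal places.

0 0 source 0.8000
1 3 load 1.6000
2 6 source 1.1200

Γ_L=1.000000, Γ_S=-0.600000; launch V₁=1·100/125=0.800000
k=0 src: V=0.8000
k=1 load: inc=0.800000, refl=0.800000·1.000000=0.8000; V=0.000000+0.800000+0.800000=1.6000
k=2 src: inc=0.800000, refl=0.800000·-0.600000=-0.4800; V=0.800000+0.800000+-0.480000=1.1200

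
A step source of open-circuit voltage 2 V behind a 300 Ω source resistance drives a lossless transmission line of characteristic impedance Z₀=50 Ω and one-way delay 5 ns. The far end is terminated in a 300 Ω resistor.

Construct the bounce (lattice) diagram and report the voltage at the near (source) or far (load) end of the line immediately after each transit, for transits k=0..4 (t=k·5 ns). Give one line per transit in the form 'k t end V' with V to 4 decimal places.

0 0 source 0.2857
1 5 load 0.4898
2 10 source 0.6356
3 15 load 0.7397
4 20 source 0.8141

Γ_L=0.714286, Γ_S=0.714286; launch V₁=2·50/350=0.285714
k=0 src: V=0.2857
k=1 load: inc=0.285714, refl=0.285714·0.714286=0.2041; V=0.000000+0.285714+0.204082=0.4898
k=2 src: inc=0.204082, refl=0.204082·0.714286=0.1458; V=0.285714+0.204082+0.145773=0.6356
k=3 load: inc=0.145773, refl=0.145773·0.714286=0.1041; V=0.489796+0.145773+0.104123=0.7397
k=4 src: inc=0.104123, refl=0.104123·0.714286=0.0744; V=0.635569+0.104123+0.074374=0.8141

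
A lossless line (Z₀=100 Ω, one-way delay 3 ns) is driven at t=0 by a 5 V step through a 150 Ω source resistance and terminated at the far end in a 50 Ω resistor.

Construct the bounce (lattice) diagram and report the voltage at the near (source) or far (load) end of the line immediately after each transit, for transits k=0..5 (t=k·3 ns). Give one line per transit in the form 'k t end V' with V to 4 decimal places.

Γ_L=-0.333333, Γ_S=0.200000; launch V₁=5·100/250=2.000000
k=0 src: V=2.0000
k=1 load: inc=2.000000, refl=2.000000·-0.333333=-0.6667; V=0.000000+2.000000+-0.666667=1.3333
k=2 src: inc=-0.666667, refl=-0.666667·0.200000=-0.1333; V=2.000000+-0.666667+-0.133333=1.2000
k=3 load: inc=-0.133333, refl=-0.133333·-0.333333=0.0444; V=1.333333+-0.133333+0.044444=1.2444
k=4 src: inc=0.044444, refl=0.044444·0.200000=0.0089; V=1.200000+0.044444+0.008889=1.2533
k=5 load: inc=0.008889, refl=0.008889·-0.333333=-0.0030; V=1.244444+0.008889+-0.002963=1.2504

0 0 source 2.0000
1 3 load 1.3333
2 6 source 1.2000
3 9 load 1.2444
4 12 source 1.2533
5 15 load 1.2504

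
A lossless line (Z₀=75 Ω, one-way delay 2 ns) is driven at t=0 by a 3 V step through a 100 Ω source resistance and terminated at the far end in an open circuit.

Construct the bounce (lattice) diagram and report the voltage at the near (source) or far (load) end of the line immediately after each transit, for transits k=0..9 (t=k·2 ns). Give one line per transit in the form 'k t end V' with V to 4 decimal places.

Γ_L=1.000000, Γ_S=0.142857; launch V₁=3·75/175=1.285714
k=0 src: V=1.2857
k=1 load: inc=1.285714, refl=1.285714·1.000000=1.2857; V=0.000000+1.285714+1.285714=2.5714
k=2 src: inc=1.285714, refl=1.285714·0.142857=0.1837; V=1.285714+1.285714+0.183673=2.7551
k=3 load: inc=0.183673, refl=0.183673·1.000000=0.1837; V=2.571429+0.183673+0.183673=2.9388
k=4 src: inc=0.183673, refl=0.183673·0.142857=0.0262; V=2.755102+0.183673+0.026239=2.9650
k=5 load: inc=0.026239, refl=0.026239·1.000000=0.0262; V=2.938776+0.026239+0.026239=2.9913
k=6 src: inc=0.026239, refl=0.026239·0.142857=0.0037; V=2.965015+0.026239+0.003748=2.9950
k=7 load: inc=0.003748, refl=0.003748·1.000000=0.0037; V=2.991254+0.003748+0.003748=2.9988
k=8 src: inc=0.003748, refl=0.003748·0.142857=0.0005; V=2.995002+0.003748+0.000535=2.9993
k=9 load: inc=0.000535, refl=0.000535·1.000000=0.0005; V=2.998751+0.000535+0.000535=2.9998

0 0 source 1.2857
1 2 load 2.5714
2 4 source 2.7551
3 6 load 2.9388
4 8 source 2.9650
5 10 load 2.9913
6 12 source 2.9950
7 14 load 2.9988
8 16 source 2.9993
9 18 load 2.9998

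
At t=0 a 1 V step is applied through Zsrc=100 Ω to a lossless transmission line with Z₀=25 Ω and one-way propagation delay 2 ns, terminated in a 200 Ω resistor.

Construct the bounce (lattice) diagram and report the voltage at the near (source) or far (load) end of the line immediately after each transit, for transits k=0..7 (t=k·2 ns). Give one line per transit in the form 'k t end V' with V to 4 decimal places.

Γ_L=0.777778, Γ_S=0.600000; launch V₁=1·25/125=0.200000
k=0 src: V=0.2000
k=1 load: inc=0.200000, refl=0.200000·0.777778=0.1556; V=0.000000+0.200000+0.155556=0.3556
k=2 src: inc=0.155556, refl=0.155556·0.600000=0.0933; V=0.200000+0.155556+0.093333=0.4489
k=3 load: inc=0.093333, refl=0.093333·0.777778=0.0726; V=0.355556+0.093333+0.072593=0.5215
k=4 src: inc=0.072593, refl=0.072593·0.600000=0.0436; V=0.448889+0.072593+0.043556=0.5650
k=5 load: inc=0.043556, refl=0.043556·0.777778=0.0339; V=0.521481+0.043556+0.033877=0.5989
k=6 src: inc=0.033877, refl=0.033877·0.600000=0.0203; V=0.565037+0.033877+0.020326=0.6192
k=7 load: inc=0.020326, refl=0.020326·0.777778=0.0158; V=0.598914+0.020326+0.015809=0.6350

0 0 source 0.2000
1 2 load 0.3556
2 4 source 0.4489
3 6 load 0.5215
4 8 source 0.5650
5 10 load 0.5989
6 12 source 0.6192
7 14 load 0.6350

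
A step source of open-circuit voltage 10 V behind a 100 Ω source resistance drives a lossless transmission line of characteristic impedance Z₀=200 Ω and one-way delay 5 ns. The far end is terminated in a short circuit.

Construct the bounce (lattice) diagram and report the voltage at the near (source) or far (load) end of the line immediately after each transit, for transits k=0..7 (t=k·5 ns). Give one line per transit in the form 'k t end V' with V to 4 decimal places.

0 0 source 6.6667
1 5 load 0.0000
2 10 source 2.2222
3 15 load 0.0000
4 20 source 0.7407
5 25 load 0.0000
6 30 source 0.2469
7 35 load 0.0000

Γ_L=-1.000000, Γ_S=-0.333333; launch V₁=10·200/300=6.666667
k=0 src: V=6.6667
k=1 load: inc=6.666667, refl=6.666667·-1.000000=-6.6667; V=0.000000+6.666667+-6.666667=0.0000
k=2 src: inc=-6.666667, refl=-6.666667·-0.333333=2.2222; V=6.666667+-6.666667+2.222222=2.2222
k=3 load: inc=2.222222, refl=2.222222·-1.000000=-2.2222; V=0.000000+2.222222+-2.222222=0.0000
k=4 src: inc=-2.222222, refl=-2.222222·-0.333333=0.7407; V=2.222222+-2.222222+0.740741=0.7407
k=5 load: inc=0.740741, refl=0.740741·-1.000000=-0.7407; V=0.000000+0.740741+-0.740741=0.0000
k=6 src: inc=-0.740741, refl=-0.740741·-0.333333=0.2469; V=0.740741+-0.740741+0.246914=0.2469
k=7 load: inc=0.246914, refl=0.246914·-1.000000=-0.2469; V=0.000000+0.246914+-0.246914=0.0000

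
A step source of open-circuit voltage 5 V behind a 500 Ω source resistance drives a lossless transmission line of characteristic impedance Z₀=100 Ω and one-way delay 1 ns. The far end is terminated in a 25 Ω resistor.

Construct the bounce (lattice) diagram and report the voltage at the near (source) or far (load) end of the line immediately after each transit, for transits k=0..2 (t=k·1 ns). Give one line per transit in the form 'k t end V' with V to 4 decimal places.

0 0 source 0.8333
1 1 load 0.3333
2 2 source 0.0000

Γ_L=-0.600000, Γ_S=0.666667; launch V₁=5·100/600=0.833333
k=0 src: V=0.8333
k=1 load: inc=0.833333, refl=0.833333·-0.600000=-0.5000; V=0.000000+0.833333+-0.500000=0.3333
k=2 src: inc=-0.500000, refl=-0.500000·0.666667=-0.3333; V=0.833333+-0.500000+-0.333333=0.0000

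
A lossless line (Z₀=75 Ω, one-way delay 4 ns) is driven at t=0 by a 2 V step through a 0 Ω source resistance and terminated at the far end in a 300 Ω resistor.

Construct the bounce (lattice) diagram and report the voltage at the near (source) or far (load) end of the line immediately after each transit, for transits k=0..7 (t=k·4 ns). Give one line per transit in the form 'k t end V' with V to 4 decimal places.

0 0 source 2.0000
1 4 load 3.2000
2 8 source 2.0000
3 12 load 1.2800
4 16 source 2.0000
5 20 load 2.4320
6 24 source 2.0000
7 28 load 1.7408

Γ_L=0.600000, Γ_S=-1.000000; launch V₁=2·75/75=2.000000
k=0 src: V=2.0000
k=1 load: inc=2.000000, refl=2.000000·0.600000=1.2000; V=0.000000+2.000000+1.200000=3.2000
k=2 src: inc=1.200000, refl=1.200000·-1.000000=-1.2000; V=2.000000+1.200000+-1.200000=2.0000
k=3 load: inc=-1.200000, refl=-1.200000·0.600000=-0.7200; V=3.200000+-1.200000+-0.720000=1.2800
k=4 src: inc=-0.720000, refl=-0.720000·-1.000000=0.7200; V=2.000000+-0.720000+0.720000=2.0000
k=5 load: inc=0.720000, refl=0.720000·0.600000=0.4320; V=1.280000+0.720000+0.432000=2.4320
k=6 src: inc=0.432000, refl=0.432000·-1.000000=-0.4320; V=2.000000+0.432000+-0.432000=2.0000
k=7 load: inc=-0.432000, refl=-0.432000·0.600000=-0.2592; V=2.432000+-0.432000+-0.259200=1.7408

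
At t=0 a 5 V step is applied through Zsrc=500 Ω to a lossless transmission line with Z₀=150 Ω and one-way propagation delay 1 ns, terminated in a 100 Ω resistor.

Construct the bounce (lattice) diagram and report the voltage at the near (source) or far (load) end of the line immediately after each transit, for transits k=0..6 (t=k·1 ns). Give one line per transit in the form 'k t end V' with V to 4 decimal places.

0 0 source 1.1538
1 1 load 0.9231
2 2 source 0.7988
3 3 load 0.8237
4 4 source 0.8371
5 5 load 0.8344
6 6 source 0.8329

Γ_L=-0.200000, Γ_S=0.538462; launch V₁=5·150/650=1.153846
k=0 src: V=1.1538
k=1 load: inc=1.153846, refl=1.153846·-0.200000=-0.2308; V=0.000000+1.153846+-0.230769=0.9231
k=2 src: inc=-0.230769, refl=-0.230769·0.538462=-0.1243; V=1.153846+-0.230769+-0.124260=0.7988
k=3 load: inc=-0.124260, refl=-0.124260·-0.200000=0.0249; V=0.923077+-0.124260+0.024852=0.8237
k=4 src: inc=0.024852, refl=0.024852·0.538462=0.0134; V=0.798817+0.024852+0.013382=0.8371
k=5 load: inc=0.013382, refl=0.013382·-0.200000=-0.0027; V=0.823669+0.013382+-0.002676=0.8344
k=6 src: inc=-0.002676, refl=-0.002676·0.538462=-0.0014; V=0.837051+-0.002676+-0.001441=0.8329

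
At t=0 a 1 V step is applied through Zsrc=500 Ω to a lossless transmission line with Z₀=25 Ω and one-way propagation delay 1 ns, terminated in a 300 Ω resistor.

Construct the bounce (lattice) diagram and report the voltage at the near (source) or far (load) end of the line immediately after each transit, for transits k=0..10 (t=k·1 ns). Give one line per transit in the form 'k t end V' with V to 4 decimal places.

Γ_L=0.846154, Γ_S=0.904762; launch V₁=1·25/525=0.047619
k=0 src: V=0.0476
k=1 load: inc=0.047619, refl=0.047619·0.846154=0.0403; V=0.000000+0.047619+0.040293=0.0879
k=2 src: inc=0.040293, refl=0.040293·0.904762=0.0365; V=0.047619+0.040293+0.036456=0.1244
k=3 load: inc=0.036456, refl=0.036456·0.846154=0.0308; V=0.087912+0.036456+0.030847=0.1552
k=4 src: inc=0.030847, refl=0.030847·0.904762=0.0279; V=0.124368+0.030847+0.027909=0.1831
k=5 load: inc=0.027909, refl=0.027909·0.846154=0.0236; V=0.155215+0.027909+0.023616=0.2067
k=6 src: inc=0.023616, refl=0.023616·0.904762=0.0214; V=0.183124+0.023616+0.021366=0.2281
k=7 load: inc=0.021366, refl=0.021366·0.846154=0.0181; V=0.206739+0.021366+0.018079=0.2462
k=8 src: inc=0.018079, refl=0.018079·0.904762=0.0164; V=0.228106+0.018079+0.016357=0.2625
k=9 load: inc=0.016357, refl=0.016357·0.846154=0.0138; V=0.246185+0.016357+0.013841=0.2764
k=10 src: inc=0.013841, refl=0.013841·0.904762=0.0125; V=0.262543+0.013841+0.012523=0.2889

0 0 source 0.0476
1 1 load 0.0879
2 2 source 0.1244
3 3 load 0.1552
4 4 source 0.1831
5 5 load 0.2067
6 6 source 0.2281
7 7 load 0.2462
8 8 source 0.2625
9 9 load 0.2764
10 10 source 0.2889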